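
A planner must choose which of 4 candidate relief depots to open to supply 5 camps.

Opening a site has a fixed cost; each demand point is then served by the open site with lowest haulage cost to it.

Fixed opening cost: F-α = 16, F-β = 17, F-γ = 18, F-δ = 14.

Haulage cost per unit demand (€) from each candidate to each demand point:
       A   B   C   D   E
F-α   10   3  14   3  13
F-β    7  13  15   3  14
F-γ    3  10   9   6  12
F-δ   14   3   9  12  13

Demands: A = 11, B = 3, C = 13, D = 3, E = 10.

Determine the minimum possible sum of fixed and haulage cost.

Open {F-α, F-γ}: assign each demand point to its cheapest open site.
  A→F-γ 11×3=33, B→F-α 3×3=9, C→F-γ 13×9=117, D→F-α 3×3=9, E→F-γ 10×12=120
  haulage cost 288, fixed 34 → total 322.
Compare {F-γ, F-δ}: haulage cost 297 + fixed 32 = 329.
Compare {F-γ}: haulage cost 318 + fixed 18 = 336.
Compare {F-α, F-γ, F-δ}: haulage cost 288 + fixed 48 = 336.
All other subsets cost ≥ 329. Minimum total cost: 322.

322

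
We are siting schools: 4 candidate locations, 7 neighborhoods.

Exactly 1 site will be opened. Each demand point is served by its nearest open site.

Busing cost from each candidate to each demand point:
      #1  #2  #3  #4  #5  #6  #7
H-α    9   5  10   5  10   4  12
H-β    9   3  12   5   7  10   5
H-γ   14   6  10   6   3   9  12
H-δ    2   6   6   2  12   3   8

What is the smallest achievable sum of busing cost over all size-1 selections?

39

Open {H-δ}.
  #1→H-δ 2, #2→H-δ 6, #3→H-δ 6, #4→H-δ 2, #5→H-δ 12, #6→H-δ 3, #7→H-δ 8  ⇒ total 39.
Compare {H-β}: total 51.
Compare {H-α}: total 55.
No size-1 selection does better; minimum is 39.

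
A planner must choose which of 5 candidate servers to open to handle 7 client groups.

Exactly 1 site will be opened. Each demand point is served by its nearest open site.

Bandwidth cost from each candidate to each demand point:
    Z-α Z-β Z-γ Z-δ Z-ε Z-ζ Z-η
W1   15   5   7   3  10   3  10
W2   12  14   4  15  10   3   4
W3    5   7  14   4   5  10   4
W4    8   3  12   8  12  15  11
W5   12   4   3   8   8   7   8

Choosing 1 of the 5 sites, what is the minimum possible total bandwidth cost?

49

Open {W3}.
  Z-α→W3 5, Z-β→W3 7, Z-γ→W3 14, Z-δ→W3 4, Z-ε→W3 5, Z-ζ→W3 10, Z-η→W3 4  ⇒ total 49.
Compare {W5}: total 50.
Compare {W1}: total 53.
No size-1 selection does better; minimum is 49.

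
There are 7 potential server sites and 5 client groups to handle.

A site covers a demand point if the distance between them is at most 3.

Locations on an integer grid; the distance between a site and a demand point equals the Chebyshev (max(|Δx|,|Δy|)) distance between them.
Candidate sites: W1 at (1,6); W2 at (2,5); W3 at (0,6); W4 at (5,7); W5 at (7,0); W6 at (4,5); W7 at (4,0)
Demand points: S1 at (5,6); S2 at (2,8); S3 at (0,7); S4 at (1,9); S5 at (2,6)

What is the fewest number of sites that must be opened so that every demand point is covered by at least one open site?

2

Coverage sets (demand points within 3 of each site):
  W1: {S2, S3, S4, S5}
  W2: {S1, S2, S3, S5}
  W3: {S2, S3, S4, S5}
  W4: {S1, S2, S5}
  W5: {}
  W6: {S1, S2, S5}
  W7: {}
No single site covers all 5 demand points.
But {W1, W2} covers everything, so the minimum is 2.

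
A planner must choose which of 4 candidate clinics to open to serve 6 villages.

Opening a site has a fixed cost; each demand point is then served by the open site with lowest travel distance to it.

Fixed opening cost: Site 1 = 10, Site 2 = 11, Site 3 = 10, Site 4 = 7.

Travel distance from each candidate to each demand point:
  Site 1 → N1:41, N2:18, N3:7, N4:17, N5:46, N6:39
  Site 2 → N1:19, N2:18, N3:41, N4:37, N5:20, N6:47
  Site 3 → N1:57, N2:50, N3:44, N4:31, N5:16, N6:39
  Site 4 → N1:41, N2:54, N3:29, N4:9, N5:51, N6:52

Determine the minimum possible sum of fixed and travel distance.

Open {Site 1, Site 2, Site 4}: assign each demand point to its cheapest open site.
  N1→Site 2 19, N2→Site 1 18, N3→Site 1 7, N4→Site 4 9, N5→Site 2 20, N6→Site 1 39
  travel distance 112, fixed 28 → total 140.
Compare {Site 1, Site 2}: travel distance 120 + fixed 21 = 141.
Compare {Site 1, Site 2, Site 3, Site 4}: travel distance 108 + fixed 38 = 146.
Compare {Site 1, Site 2, Site 3}: travel distance 116 + fixed 31 = 147.
All other subsets cost ≥ 141. Minimum total cost: 140.

140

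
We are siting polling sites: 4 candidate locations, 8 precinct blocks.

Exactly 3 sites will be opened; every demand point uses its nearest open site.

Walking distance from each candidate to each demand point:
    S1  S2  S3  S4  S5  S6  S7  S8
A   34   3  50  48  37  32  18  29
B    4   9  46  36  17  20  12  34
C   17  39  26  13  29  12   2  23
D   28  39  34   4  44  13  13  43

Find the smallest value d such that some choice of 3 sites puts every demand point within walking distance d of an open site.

Open {A, B, C}.
  Farthest demand point is S3 at walking distance 26 (to C); all others are ≤ 26.
With {B, C, D} the worst case is 26.
With {A, C, D} the worst case is 29.
No size-3 selection achieves below 26.

26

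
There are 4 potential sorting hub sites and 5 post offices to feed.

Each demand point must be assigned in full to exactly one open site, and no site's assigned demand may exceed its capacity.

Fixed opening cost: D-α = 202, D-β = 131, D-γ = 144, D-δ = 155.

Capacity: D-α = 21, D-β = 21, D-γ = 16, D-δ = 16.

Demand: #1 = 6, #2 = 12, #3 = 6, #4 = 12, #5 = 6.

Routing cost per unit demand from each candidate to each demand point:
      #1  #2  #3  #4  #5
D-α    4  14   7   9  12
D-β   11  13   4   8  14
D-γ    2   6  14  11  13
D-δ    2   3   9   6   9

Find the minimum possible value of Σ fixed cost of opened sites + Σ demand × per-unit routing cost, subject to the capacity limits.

676

Open {D-β, D-γ, D-δ}; cheapest assignment that respects the capacities:
  D-β (cap 21, load 18): #3, #4 — cost 6×4 + 12×8 = 120
  D-γ (cap 16, load 12): #1, #5 — cost 6×2 + 6×13 = 90
  D-δ (cap 16, load 12): #2 — cost 12×3 = 36
  Shipping 246, fixed 430 → total 676.
  Any other capacity-feasible assignment to {D-β, D-γ, D-δ} ships for at least 246.
Compare {D-α, D-β, D-δ}: its best feasible assignment gives total 740.
Compare {D-α, D-β, D-γ}: its best feasible assignment gives total 765.
Every other set of open sites that can feasibly serve all demand totals ≥ 740 even under its best assignment. Minimum: 676.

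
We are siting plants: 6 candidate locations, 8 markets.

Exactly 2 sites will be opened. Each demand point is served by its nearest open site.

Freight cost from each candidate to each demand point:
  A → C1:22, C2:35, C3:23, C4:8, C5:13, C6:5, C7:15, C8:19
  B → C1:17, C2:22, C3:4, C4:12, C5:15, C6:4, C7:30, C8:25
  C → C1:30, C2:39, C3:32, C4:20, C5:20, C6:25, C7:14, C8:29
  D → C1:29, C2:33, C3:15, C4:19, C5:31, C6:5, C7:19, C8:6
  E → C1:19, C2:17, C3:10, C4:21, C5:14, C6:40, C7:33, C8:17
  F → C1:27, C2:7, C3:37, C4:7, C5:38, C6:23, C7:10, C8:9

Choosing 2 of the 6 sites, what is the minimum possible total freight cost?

Open {B, F}.
  C1→B 17, C2→F 7, C3→B 4, C4→F 7, C5→B 15, C6→B 4, C7→F 10, C8→F 9  ⇒ total 73.
Compare {A, F}: total 96.
Compare {B, D}: total 99.
No size-2 selection does better; minimum is 73.

73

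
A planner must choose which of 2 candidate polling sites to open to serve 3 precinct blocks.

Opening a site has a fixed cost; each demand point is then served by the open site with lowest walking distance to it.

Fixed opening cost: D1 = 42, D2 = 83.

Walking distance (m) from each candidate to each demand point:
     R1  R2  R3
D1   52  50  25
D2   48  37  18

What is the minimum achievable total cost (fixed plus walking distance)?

Open {D1}: assign each demand point to its cheapest open site.
  R1→D1 52, R2→D1 50, R3→D1 25
  walking distance 127, fixed 42 → total 169.
Compare {D2}: walking distance 103 + fixed 83 = 186.
Compare {D1, D2}: walking distance 103 + fixed 125 = 228.

169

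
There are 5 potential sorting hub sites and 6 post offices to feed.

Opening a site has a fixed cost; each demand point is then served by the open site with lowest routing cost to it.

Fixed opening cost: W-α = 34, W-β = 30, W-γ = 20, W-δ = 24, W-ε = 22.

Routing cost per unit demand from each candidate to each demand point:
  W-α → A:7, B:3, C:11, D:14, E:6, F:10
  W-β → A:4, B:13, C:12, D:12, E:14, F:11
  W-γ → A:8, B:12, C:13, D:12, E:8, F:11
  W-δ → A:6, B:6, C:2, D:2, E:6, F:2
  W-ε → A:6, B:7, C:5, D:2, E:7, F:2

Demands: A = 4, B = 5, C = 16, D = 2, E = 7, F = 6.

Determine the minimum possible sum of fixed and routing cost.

168

Open {W-δ}: assign each demand point to its cheapest open site.
  A→W-δ 4×6=24, B→W-δ 5×6=30, C→W-δ 16×2=32, D→W-δ 2×2=4, E→W-δ 7×6=42, F→W-δ 6×2=12
  routing cost 144, fixed 24 → total 168.
Compare {W-α, W-δ}: routing cost 129 + fixed 58 = 187.
Compare {W-γ, W-δ}: routing cost 144 + fixed 44 = 188.
Compare {W-β, W-δ}: routing cost 136 + fixed 54 = 190.
All other subsets cost ≥ 187. Minimum total cost: 168.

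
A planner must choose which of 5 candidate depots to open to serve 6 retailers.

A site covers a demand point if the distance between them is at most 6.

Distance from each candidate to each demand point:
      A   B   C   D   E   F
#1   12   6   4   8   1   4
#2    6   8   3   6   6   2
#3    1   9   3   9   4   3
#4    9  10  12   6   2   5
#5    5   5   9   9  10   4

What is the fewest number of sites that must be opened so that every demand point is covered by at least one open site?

2

Coverage sets (demand points within 6 of each site):
  #1: {B, C, E, F}
  #2: {A, C, D, E, F}
  #3: {A, C, E, F}
  #4: {D, E, F}
  #5: {A, B, F}
No single site covers all 6 demand points.
But {#1, #2} covers everything, so the minimum is 2.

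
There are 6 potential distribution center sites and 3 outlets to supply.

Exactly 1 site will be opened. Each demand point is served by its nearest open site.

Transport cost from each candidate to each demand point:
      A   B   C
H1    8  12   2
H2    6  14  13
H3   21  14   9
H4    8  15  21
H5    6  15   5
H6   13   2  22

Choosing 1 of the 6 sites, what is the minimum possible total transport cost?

Open {H1}.
  A→H1 8, B→H1 12, C→H1 2  ⇒ total 22.
Compare {H5}: total 26.
Compare {H2}: total 33.
No size-1 selection does better; minimum is 22.

22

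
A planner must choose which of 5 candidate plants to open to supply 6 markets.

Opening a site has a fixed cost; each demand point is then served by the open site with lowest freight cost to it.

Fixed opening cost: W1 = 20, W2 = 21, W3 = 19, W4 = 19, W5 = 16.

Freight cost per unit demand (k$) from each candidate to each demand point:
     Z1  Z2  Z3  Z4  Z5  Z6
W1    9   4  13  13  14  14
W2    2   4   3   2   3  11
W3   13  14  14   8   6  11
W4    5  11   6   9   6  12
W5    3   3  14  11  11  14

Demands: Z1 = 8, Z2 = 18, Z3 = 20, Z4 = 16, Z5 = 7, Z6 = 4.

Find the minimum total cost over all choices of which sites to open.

264

Open {W2, W5}: assign each demand point to its cheapest open site.
  Z1→W2 8×2=16, Z2→W5 18×3=54, Z3→W2 20×3=60, Z4→W2 16×2=32, Z5→W2 7×3=21, Z6→W2 4×11=44
  freight cost 227, fixed 37 → total 264.
Compare {W2}: freight cost 245 + fixed 21 = 266.
Compare {W2, W3, W5}: freight cost 227 + fixed 56 = 283.
Compare {W2, W4, W5}: freight cost 227 + fixed 56 = 283.
All other subsets cost ≥ 266. Minimum total cost: 264.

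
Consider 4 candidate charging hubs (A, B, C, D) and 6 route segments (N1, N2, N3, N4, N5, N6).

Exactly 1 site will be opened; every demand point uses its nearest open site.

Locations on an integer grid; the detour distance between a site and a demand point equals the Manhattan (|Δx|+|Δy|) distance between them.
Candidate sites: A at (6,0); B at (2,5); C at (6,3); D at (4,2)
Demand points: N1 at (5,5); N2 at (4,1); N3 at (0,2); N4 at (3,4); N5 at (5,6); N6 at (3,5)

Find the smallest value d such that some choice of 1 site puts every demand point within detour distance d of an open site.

Open {D}.
  Farthest demand point is N5 at detour distance 5 (to D); all others are ≤ 5.
With {B} the worst case is 6.
With {C} the worst case is 7.
No size-1 selection achieves below 5.

5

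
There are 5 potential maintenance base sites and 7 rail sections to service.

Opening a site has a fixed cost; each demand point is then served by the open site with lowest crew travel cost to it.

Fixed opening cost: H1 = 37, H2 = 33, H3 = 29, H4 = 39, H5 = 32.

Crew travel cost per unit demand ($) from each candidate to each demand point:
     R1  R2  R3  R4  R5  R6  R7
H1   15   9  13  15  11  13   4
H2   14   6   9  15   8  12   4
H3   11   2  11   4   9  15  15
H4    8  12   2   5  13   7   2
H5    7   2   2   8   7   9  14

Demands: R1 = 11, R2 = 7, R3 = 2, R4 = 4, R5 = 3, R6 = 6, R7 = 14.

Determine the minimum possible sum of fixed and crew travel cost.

277

Open {H4, H5}: assign each demand point to its cheapest open site.
  R1→H5 11×7=77, R2→H5 7×2=14, R3→H4 2×2=4, R4→H4 4×5=20, R5→H5 3×7=21, R6→H4 6×7=42, R7→H4 14×2=28
  crew travel cost 206, fixed 71 → total 277.
Compare {H3, H4}: crew travel cost 219 + fixed 68 = 287.
Compare {H3, H4, H5}: crew travel cost 202 + fixed 100 = 302.
Compare {H2, H4, H5}: crew travel cost 206 + fixed 104 = 310.
All other subsets cost ≥ 287. Minimum total cost: 277.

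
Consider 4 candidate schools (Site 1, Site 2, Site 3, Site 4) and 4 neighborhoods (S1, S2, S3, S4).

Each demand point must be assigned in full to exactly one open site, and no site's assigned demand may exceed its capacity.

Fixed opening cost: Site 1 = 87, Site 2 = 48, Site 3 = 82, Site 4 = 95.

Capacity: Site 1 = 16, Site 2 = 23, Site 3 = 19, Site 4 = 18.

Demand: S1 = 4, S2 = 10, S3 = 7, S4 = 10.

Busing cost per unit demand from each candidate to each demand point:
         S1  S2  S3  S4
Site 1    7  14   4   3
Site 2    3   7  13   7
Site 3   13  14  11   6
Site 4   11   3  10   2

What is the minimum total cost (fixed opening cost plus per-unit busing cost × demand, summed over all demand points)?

315

Open {Site 2, Site 4}; cheapest assignment that respects the capacities:
  Site 2 (cap 23, load 14): S1, S2 — cost 4×3 + 10×7 = 82
  Site 4 (cap 18, load 17): S3, S4 — cost 7×10 + 10×2 = 90
  Shipping 172, fixed 143 → total 315.
  Any other capacity-feasible assignment to {Site 2, Site 4} ships for at least 172.
Compare {Site 1, Site 2}: its best feasible assignment gives total 331.
Compare {Site 1, Site 4}: its best feasible assignment gives total 340.
Every other set of open sites that can feasibly serve all demand totals ≥ 331 even under its best assignment. Minimum: 315.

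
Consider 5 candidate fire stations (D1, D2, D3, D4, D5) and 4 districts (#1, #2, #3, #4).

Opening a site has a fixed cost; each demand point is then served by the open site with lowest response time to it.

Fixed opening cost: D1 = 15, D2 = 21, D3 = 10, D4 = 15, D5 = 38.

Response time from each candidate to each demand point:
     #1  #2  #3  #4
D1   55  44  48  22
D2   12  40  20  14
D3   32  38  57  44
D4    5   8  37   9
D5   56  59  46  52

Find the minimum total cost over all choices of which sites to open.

74

Open {D4}: assign each demand point to its cheapest open site.
  #1→D4 5, #2→D4 8, #3→D4 37, #4→D4 9
  response time 59, fixed 15 → total 74.
Compare {D2, D4}: response time 42 + fixed 36 = 78.
Compare {D3, D4}: response time 59 + fixed 25 = 84.
Compare {D2, D3, D4}: response time 42 + fixed 46 = 88.
All other subsets cost ≥ 78. Minimum total cost: 74.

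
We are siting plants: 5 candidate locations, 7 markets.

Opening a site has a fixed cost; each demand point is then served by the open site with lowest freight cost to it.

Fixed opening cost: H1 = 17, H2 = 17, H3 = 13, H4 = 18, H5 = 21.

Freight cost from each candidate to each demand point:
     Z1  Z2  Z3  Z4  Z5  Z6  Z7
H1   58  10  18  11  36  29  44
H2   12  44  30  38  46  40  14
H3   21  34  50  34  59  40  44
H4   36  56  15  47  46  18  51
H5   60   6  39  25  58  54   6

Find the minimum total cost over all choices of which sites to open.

164

Open {H1, H2}: assign each demand point to its cheapest open site.
  Z1→H2 12, Z2→H1 10, Z3→H1 18, Z4→H1 11, Z5→H1 36, Z6→H1 29, Z7→H2 14
  freight cost 130, fixed 34 → total 164.
Compare {H1, H2, H4}: freight cost 116 + fixed 52 = 168.
Compare {H1, H2, H5}: freight cost 118 + fixed 55 = 173.
Compare {H1, H2, H3}: freight cost 130 + fixed 47 = 177.
All other subsets cost ≥ 168. Minimum total cost: 164.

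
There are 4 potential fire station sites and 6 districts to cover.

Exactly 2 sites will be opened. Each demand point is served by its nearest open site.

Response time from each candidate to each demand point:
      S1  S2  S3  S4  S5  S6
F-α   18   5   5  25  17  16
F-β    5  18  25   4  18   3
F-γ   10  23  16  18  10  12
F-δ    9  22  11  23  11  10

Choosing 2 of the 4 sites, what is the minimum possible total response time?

39

Open {F-α, F-β}.
  S1→F-β 5, S2→F-α 5, S3→F-α 5, S4→F-β 4, S5→F-α 17, S6→F-β 3  ⇒ total 39.
Compare {F-β, F-δ}: total 52.
Compare {F-β, F-γ}: total 56.
No size-2 selection does better; minimum is 39.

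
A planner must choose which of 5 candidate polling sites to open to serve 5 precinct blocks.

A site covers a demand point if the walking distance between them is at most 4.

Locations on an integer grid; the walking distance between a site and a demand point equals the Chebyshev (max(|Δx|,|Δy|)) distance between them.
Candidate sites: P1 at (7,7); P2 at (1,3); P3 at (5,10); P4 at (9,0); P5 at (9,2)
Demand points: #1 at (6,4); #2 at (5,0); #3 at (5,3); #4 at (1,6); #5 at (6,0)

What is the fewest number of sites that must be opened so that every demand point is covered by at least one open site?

2

Coverage sets (demand points within 4 of each site):
  P1: {#1, #3}
  P2: {#2, #3, #4}
  P3: {#4}
  P4: {#1, #2, #3, #5}
  P5: {#1, #2, #3, #5}
No single site covers all 5 demand points.
But {P2, P4} covers everything, so the minimum is 2.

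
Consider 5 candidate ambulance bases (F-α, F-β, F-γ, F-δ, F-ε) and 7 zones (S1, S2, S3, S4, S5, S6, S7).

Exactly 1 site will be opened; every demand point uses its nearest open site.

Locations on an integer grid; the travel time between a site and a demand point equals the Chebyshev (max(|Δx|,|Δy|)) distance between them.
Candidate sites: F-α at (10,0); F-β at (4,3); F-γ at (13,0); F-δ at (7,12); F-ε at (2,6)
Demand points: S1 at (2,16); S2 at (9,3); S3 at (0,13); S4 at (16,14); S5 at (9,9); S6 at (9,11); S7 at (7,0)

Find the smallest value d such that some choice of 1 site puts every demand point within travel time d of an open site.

12

Open {F-δ}.
  Farthest demand point is S7 at travel time 12 (to F-δ); all others are ≤ 12.
With {F-β} the worst case is 13.
With {F-ε} the worst case is 14.
No size-1 selection achieves below 12.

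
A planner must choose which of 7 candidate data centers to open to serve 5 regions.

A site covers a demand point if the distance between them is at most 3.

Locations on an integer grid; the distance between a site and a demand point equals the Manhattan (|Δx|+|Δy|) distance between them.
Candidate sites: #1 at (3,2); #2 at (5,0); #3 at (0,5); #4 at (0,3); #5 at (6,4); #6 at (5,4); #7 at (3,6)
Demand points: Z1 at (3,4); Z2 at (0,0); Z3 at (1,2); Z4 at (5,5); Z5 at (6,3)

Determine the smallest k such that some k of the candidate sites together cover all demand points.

2

Coverage sets (demand points within 3 of each site):
  #1: {Z1, Z3}
  #2: {}
  #3: {}
  #4: {Z2, Z3}
  #5: {Z1, Z4, Z5}
  #6: {Z1, Z4, Z5}
  #7: {Z1, Z4}
No single site covers all 5 demand points.
But {#4, #5} covers everything, so the minimum is 2.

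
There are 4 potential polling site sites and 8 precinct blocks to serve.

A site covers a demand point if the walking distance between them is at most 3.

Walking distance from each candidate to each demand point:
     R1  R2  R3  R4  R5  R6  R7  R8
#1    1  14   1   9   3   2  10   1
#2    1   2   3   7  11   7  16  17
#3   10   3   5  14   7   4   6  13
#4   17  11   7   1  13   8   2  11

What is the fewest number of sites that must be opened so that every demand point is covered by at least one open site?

3

Coverage sets (demand points within 3 of each site):
  #1: {R1, R3, R5, R6, R8}
  #2: {R1, R2, R3}
  #3: {R2}
  #4: {R4, R7}
No 2 sites suffice: every size-2 union leaves at least one demand point uncovered.
But {#1, #2, #4} covers everything, so the minimum is 3.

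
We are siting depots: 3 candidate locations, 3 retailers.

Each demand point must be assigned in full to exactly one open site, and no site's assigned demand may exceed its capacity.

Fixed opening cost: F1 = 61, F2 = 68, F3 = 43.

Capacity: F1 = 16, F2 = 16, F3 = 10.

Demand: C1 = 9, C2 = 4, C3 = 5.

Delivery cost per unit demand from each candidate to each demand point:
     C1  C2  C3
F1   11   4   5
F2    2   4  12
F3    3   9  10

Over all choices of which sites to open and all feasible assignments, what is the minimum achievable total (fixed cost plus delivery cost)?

172

Open {F1, F3}; cheapest assignment that respects the capacities:
  F1 (cap 16, load 9): C2, C3 — cost 4×4 + 5×5 = 41
  F3 (cap 10, load 9): C1 — cost 9×3 = 27
  Shipping 68, fixed 104 → total 172.
  Any other capacity-feasible assignment to {F1, F3} ships for at least 68.
Compare {F1, F2}: its best feasible assignment gives total 188.
Compare {F2, F3}: its best feasible assignment gives total 195.
Every other set of open sites that can feasibly serve all demand totals ≥ 188 even under its best assignment. Minimum: 172.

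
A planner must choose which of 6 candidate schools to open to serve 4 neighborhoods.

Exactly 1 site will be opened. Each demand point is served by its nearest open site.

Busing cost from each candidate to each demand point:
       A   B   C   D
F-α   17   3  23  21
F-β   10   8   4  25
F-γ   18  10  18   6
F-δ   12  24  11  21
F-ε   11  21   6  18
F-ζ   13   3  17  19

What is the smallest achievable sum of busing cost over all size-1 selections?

Open {F-β}.
  A→F-β 10, B→F-β 8, C→F-β 4, D→F-β 25  ⇒ total 47.
Compare {F-γ}: total 52.
Compare {F-ζ}: total 52.
No size-1 selection does better; minimum is 47.

47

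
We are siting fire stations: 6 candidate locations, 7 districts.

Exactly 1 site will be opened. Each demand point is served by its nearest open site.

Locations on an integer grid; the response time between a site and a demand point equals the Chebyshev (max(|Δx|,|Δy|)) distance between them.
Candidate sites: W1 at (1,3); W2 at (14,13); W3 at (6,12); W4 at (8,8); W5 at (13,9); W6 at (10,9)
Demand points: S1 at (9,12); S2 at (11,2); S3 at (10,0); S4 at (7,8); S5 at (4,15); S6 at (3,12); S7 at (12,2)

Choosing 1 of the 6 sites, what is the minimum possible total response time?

37

Open {W4}.
  S1→W4 4, S2→W4 6, S3→W4 8, S4→W4 1, S5→W4 7, S6→W4 5, S7→W4 6  ⇒ total 37.
Compare {W6}: total 42.
Compare {W3}: total 45.
No size-1 selection does better; minimum is 37.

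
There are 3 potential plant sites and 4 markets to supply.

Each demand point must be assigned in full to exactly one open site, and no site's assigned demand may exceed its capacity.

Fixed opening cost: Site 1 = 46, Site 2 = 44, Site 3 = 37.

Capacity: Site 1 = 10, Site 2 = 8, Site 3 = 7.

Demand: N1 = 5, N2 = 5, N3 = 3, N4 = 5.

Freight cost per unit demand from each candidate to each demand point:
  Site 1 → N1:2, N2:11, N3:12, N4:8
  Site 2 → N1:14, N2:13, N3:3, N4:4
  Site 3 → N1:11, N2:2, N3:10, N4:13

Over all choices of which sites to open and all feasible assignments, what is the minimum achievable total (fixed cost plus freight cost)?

176

Open {Site 1, Site 2, Site 3}; cheapest assignment that respects the capacities:
  Site 1 (cap 10, load 5): N1 — cost 5×2 = 10
  Site 2 (cap 8, load 8): N3, N4 — cost 3×3 + 5×4 = 29
  Site 3 (cap 7, load 5): N2 — cost 5×2 = 10
  Shipping 49, fixed 127 → total 176.
  Any other capacity-feasible assignment to {Site 1, Site 2, Site 3} ships for at least 49.
Compare {Site 1, Site 2}: its best feasible assignment gives total 184.
Every other set of open sites that can feasibly serve all demand totals ≥ 184 even under its best assignment. Minimum: 176.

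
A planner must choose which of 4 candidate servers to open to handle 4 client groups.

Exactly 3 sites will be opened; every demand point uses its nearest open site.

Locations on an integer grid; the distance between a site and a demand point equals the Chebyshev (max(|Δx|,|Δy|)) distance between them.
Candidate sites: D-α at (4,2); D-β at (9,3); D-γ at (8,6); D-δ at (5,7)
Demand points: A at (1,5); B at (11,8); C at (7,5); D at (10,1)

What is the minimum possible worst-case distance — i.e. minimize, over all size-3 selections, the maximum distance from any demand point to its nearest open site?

Open {D-α, D-β, D-γ}.
  Farthest demand point is A at distance 3 (to D-α); all others are ≤ 3.
With {D-β, D-γ, D-δ} the worst case is 4.
With {D-α, D-β, D-δ} the worst case is 5.
No size-3 selection achieves below 3.

3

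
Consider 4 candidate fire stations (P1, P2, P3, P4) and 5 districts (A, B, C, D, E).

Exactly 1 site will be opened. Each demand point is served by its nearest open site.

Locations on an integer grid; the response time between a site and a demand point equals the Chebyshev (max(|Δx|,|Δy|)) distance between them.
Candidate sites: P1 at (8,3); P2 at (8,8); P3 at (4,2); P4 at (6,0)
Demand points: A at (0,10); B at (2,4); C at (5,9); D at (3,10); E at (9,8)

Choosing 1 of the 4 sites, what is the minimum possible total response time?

23

Open {P2}.
  A→P2 8, B→P2 6, C→P2 3, D→P2 5, E→P2 1  ⇒ total 23.
Compare {P3}: total 31.
Compare {P1}: total 32.
No size-1 selection does better; minimum is 23.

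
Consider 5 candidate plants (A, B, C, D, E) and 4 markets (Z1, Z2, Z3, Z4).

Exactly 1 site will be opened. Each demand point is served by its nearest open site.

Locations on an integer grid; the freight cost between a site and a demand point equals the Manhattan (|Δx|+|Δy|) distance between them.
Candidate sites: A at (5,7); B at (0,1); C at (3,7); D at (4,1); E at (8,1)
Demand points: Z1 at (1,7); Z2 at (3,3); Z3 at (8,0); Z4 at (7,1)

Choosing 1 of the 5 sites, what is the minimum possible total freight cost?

Open {D}.
  Z1→D 9, Z2→D 3, Z3→D 5, Z4→D 3  ⇒ total 20.
Compare {E}: total 22.
Compare {A}: total 28.
No size-1 selection does better; minimum is 20.

20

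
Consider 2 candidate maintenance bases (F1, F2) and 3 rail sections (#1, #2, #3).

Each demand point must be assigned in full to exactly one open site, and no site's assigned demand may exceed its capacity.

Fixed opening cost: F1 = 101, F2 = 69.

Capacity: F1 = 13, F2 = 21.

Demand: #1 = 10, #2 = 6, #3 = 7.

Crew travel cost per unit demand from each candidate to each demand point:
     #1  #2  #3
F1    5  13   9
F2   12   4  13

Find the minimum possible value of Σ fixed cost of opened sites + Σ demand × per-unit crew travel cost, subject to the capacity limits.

Open {F1, F2}; cheapest assignment that respects the capacities:
  F1 (cap 13, load 10): #1 — cost 10×5 = 50
  F2 (cap 21, load 13): #2, #3 — cost 6×4 + 7×13 = 115
  Shipping 165, fixed 170 → total 335.
  Any other capacity-feasible assignment to {F1, F2} ships for at least 165.
Total demand is 23 and no other set of sites has combined capacity ≥ 23, so {F1, F2} is the only feasible choice of open sites. Minimum: 335.

335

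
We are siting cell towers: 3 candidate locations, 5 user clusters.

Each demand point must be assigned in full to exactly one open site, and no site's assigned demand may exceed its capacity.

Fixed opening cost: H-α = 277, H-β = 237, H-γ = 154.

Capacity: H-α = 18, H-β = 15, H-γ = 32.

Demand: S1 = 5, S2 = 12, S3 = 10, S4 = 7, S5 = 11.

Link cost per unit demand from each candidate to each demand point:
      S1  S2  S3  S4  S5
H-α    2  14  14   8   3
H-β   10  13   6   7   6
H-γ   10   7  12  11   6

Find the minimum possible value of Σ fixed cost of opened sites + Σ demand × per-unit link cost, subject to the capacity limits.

728

Open {H-β, H-γ}; cheapest assignment that respects the capacities:
  H-β (cap 15, load 15): S1, S3 — cost 5×10 + 10×6 = 110
  H-γ (cap 32, load 30): S2, S4, S5 — cost 12×7 + 7×11 + 11×6 = 227
  Shipping 337, fixed 391 → total 728.
  Any other capacity-feasible assignment to {H-β, H-γ} ships for at least 337.
Compare {H-α, H-γ}: its best feasible assignment gives total 755.
Compare {H-α, H-β, H-γ}: its best feasible assignment gives total 932.
Every other set of open sites that can feasibly serve all demand totals ≥ 755 even under its best assignment. Minimum: 728.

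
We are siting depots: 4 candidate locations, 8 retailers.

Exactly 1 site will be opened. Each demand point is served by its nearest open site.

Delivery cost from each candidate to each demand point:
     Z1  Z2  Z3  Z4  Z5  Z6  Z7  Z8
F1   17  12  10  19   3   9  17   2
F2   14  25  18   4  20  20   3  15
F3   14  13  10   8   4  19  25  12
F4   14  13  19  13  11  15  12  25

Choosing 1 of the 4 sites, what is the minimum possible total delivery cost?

Open {F1}.
  Z1→F1 17, Z2→F1 12, Z3→F1 10, Z4→F1 19, Z5→F1 3, Z6→F1 9, Z7→F1 17, Z8→F1 2  ⇒ total 89.
Compare {F3}: total 105.
Compare {F2}: total 119.
No size-1 selection does better; minimum is 89.

89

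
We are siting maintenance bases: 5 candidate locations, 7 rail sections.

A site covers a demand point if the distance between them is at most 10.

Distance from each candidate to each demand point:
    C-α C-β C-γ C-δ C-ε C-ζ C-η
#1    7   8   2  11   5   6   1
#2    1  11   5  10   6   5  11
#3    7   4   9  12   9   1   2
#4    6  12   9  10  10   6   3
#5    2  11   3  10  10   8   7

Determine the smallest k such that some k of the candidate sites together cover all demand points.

2

Coverage sets (demand points within 10 of each site):
  #1: {C-α, C-β, C-γ, C-ε, C-ζ, C-η}
  #2: {C-α, C-γ, C-δ, C-ε, C-ζ}
  #3: {C-α, C-β, C-γ, C-ε, C-ζ, C-η}
  #4: {C-α, C-γ, C-δ, C-ε, C-ζ, C-η}
  #5: {C-α, C-γ, C-δ, C-ε, C-ζ, C-η}
No single site covers all 7 demand points.
But {#1, #2} covers everything, so the minimum is 2.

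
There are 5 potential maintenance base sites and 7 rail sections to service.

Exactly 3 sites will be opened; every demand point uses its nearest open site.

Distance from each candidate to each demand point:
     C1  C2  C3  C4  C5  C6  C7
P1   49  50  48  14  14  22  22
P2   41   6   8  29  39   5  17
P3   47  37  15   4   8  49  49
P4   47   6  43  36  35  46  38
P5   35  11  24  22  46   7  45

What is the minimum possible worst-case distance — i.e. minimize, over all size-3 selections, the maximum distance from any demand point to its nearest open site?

Open {P1, P2, P5}.
  Farthest demand point is C1 at distance 35 (to P5); all others are ≤ 35.
With {P1, P3, P5} the worst case is 35.
With {P1, P4, P5} the worst case is 35.
No size-3 selection achieves below 35.

35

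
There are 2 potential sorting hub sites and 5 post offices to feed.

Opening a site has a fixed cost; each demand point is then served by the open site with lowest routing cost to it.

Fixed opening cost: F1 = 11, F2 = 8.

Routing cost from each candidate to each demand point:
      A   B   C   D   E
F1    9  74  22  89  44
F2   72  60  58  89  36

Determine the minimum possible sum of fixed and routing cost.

235

Open {F1, F2}: assign each demand point to its cheapest open site.
  A→F1 9, B→F2 60, C→F1 22, D→F1 89, E→F2 36
  routing cost 216, fixed 19 → total 235.
Compare {F1}: routing cost 238 + fixed 11 = 249.
Compare {F2}: routing cost 315 + fixed 8 = 323.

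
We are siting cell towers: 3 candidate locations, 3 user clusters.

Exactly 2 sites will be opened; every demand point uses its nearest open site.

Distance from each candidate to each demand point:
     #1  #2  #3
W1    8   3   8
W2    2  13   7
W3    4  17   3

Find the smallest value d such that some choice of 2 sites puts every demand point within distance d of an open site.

Open {W1, W3}.
  Farthest demand point is #1 at distance 4 (to W3); all others are ≤ 4.
With {W1, W2} the worst case is 7.
With {W2, W3} the worst case is 13.
No size-2 selection achieves below 4.

4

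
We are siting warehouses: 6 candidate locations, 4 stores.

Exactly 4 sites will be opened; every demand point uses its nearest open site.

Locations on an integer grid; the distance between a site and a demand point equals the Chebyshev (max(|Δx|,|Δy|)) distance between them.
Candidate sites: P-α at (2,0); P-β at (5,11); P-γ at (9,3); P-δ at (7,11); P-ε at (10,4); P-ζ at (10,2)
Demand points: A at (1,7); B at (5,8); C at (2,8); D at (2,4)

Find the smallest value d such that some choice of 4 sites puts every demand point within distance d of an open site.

4

Open {P-α, P-β, P-γ, P-δ}.
  Farthest demand point is A at distance 4 (to P-β); all others are ≤ 4.
With {P-α, P-β, P-γ, P-ε} the worst case is 4.
With {P-α, P-β, P-γ, P-ζ} the worst case is 4.
No size-4 selection achieves below 4.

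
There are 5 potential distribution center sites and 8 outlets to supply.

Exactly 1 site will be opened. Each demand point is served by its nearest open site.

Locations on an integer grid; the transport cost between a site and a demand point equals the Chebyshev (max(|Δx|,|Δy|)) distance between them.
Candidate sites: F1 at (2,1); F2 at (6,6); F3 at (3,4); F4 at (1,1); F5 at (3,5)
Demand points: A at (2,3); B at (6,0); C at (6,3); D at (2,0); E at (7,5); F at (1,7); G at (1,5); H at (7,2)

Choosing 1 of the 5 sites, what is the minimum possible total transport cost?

Open {F3}.
  A→F3 1, B→F3 4, C→F3 3, D→F3 4, E→F3 4, F→F3 3, G→F3 2, H→F3 4  ⇒ total 25.
Compare {F5}: total 27.
Compare {F1}: total 31.
No size-1 selection does better; minimum is 25.

25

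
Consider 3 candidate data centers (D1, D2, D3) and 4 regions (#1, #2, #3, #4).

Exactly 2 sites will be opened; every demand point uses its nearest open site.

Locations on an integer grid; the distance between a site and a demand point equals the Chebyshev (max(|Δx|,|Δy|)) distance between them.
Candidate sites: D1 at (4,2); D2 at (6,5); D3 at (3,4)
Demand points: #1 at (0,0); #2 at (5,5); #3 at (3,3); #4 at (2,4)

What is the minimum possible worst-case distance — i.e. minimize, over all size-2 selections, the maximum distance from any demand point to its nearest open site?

4

Open {D1, D2}.
  Farthest demand point is #1 at distance 4 (to D1); all others are ≤ 4.
With {D1, D3} the worst case is 4.
With {D2, D3} the worst case is 4.
No size-2 selection achieves below 4.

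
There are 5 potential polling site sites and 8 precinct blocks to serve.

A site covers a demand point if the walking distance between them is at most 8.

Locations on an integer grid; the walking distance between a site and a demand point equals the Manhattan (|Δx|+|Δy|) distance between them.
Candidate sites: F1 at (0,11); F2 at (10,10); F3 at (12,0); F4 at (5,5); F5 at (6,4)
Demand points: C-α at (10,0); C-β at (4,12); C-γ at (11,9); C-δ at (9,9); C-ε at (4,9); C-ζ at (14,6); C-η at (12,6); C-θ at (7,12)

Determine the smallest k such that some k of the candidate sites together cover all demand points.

2

Coverage sets (demand points within 8 of each site):
  F1: {C-β, C-ε, C-θ}
  F2: {C-β, C-γ, C-δ, C-ε, C-ζ, C-η, C-θ}
  F3: {C-α, C-ζ, C-η}
  F4: {C-β, C-δ, C-ε, C-η}
  F5: {C-α, C-δ, C-ε, C-η}
No single site covers all 8 demand points.
But {F2, F3} covers everything, so the minimum is 2.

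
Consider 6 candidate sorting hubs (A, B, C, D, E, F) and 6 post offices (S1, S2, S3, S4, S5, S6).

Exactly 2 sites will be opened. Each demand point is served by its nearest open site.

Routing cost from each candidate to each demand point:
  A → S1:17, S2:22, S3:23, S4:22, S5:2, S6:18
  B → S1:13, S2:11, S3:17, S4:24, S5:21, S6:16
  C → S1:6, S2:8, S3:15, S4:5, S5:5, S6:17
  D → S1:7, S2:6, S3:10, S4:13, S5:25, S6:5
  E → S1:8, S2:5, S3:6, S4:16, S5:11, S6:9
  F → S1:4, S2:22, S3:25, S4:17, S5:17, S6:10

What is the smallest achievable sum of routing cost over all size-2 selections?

36

Open {C, E}.
  S1→C 6, S2→E 5, S3→E 6, S4→C 5, S5→C 5, S6→E 9  ⇒ total 36.
Compare {C, D}: total 37.
Compare {A, D}: total 43.
No size-2 selection does better; minimum is 36.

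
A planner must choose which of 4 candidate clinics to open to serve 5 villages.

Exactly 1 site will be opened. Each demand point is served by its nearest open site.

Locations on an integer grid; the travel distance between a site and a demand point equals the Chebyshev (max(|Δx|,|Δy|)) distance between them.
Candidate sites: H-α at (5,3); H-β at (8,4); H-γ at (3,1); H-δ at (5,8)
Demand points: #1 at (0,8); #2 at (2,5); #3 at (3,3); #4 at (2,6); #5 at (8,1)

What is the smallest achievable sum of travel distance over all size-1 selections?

Open {H-α}.
  #1→H-α 5, #2→H-α 3, #3→H-α 2, #4→H-α 3, #5→H-α 3  ⇒ total 16.
Compare {H-γ}: total 23.
Compare {H-δ}: total 23.
No size-1 selection does better; minimum is 16.

16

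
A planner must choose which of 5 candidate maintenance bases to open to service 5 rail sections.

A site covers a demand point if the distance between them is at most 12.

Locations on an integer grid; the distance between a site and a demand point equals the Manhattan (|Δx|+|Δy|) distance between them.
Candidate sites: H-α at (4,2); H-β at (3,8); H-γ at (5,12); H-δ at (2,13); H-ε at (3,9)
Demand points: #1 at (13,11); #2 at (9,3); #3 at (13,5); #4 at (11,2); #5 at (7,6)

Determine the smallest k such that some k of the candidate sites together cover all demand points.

Coverage sets (demand points within 12 of each site):
  H-α: {#2, #3, #4, #5}
  H-β: {#2, #5}
  H-γ: {#1, #5}
  H-δ: {#5}
  H-ε: {#1, #2, #5}
No single site covers all 5 demand points.
But {H-α, H-γ} covers everything, so the minimum is 2.

2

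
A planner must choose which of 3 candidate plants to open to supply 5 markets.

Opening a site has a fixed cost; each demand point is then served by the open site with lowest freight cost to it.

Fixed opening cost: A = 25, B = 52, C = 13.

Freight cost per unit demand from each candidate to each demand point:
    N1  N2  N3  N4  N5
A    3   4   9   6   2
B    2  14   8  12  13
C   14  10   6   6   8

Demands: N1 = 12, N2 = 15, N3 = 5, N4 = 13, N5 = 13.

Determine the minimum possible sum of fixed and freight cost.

Open {A, C}: assign each demand point to its cheapest open site.
  N1→A 12×3=36, N2→A 15×4=60, N3→C 5×6=30, N4→A 13×6=78, N5→A 13×2=26
  freight cost 230, fixed 38 → total 268.
Compare {A}: freight cost 245 + fixed 25 = 270.
Compare {A, B}: freight cost 228 + fixed 77 = 305.
Compare {A, B, C}: freight cost 218 + fixed 90 = 308.
All other subsets cost ≥ 270. Minimum total cost: 268.

268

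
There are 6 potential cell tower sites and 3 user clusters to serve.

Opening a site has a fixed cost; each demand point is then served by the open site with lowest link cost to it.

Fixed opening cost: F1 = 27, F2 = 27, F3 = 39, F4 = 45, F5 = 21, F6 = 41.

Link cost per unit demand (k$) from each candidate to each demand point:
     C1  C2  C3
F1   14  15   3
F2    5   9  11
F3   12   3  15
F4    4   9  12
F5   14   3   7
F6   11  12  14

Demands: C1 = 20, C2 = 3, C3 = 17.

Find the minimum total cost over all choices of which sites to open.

230

Open {F1, F4}: assign each demand point to its cheapest open site.
  C1→F4 20×4=80, C2→F4 3×9=27, C3→F1 17×3=51
  link cost 158, fixed 72 → total 230.
Compare {F1, F2}: link cost 178 + fixed 54 = 232.
Compare {F1, F4, F5}: link cost 140 + fixed 93 = 233.
Compare {F1, F2, F5}: link cost 160 + fixed 75 = 235.
All other subsets cost ≥ 232. Minimum total cost: 230.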